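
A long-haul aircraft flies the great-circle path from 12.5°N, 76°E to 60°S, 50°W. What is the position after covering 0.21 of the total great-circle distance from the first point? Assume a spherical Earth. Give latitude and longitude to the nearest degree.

≈ 10°S, 65°E

Convert each endpoint to a unit vector on the sphere (x = cos φ cos λ, y = cos φ sin λ, z = sin φ).
The central angle between the endpoints is δ = arccos(p₁·p₂) ≈ 2.065 rad (118.3°).
Interpolate at f = 0.21 with slerp weights a = sin((1−f)δ)/sin δ ≈ 1.134, b = sin(fδ)/sin δ ≈ 0.477.
p = a·p₁ + b·p₂ ≈ (0.421, 0.891, -0.168); φ = arcsin(p_z) ≈ -9.67°, λ = atan2(p_y, p_x) ≈ 64.70°.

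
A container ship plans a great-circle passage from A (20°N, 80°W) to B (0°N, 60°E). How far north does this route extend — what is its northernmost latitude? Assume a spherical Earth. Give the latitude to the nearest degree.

≈ 30°N

The great circle lies in the plane with unit normal n̂ = (p₁ × p₂)/|p₁ × p₂|.
Here n̂_z ≈ +0.870; the vertex latitude is φ_max = arccos|n̂_z| ≈ 29.5°.
Check via Clairaut: cos φ_max = |cos φ₁| · sin C = cos(20.0°)·sin(67.8°) ≈ 0.870, again giving ≈ 29.5°.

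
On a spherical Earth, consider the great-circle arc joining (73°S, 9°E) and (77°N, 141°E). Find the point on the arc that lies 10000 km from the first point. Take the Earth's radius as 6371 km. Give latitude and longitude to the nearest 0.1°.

The haversine formula gives a central angle δ ≈ 2.921 rad (167.4°) between the endpoints. The total great-circle distance is δ·R ≈ 2.921 × 6371 ≈ 18611 km, so the target fraction is f = 10000/18611 ≈ 0.537.
Interpolate at f ≈ 0.537 with slerp weights a = sin((1−f)δ)/sin δ ≈ 4.464, b = sin(fδ)/sin δ ≈ 4.573.
p = a·p₁ + b·p₂ ≈ (0.490, 0.852, 0.187); φ = arcsin(p_z) ≈ 10.80°, λ = atan2(p_y, p_x) ≈ 60.11°.

≈ (10.8°N, 60.1°E)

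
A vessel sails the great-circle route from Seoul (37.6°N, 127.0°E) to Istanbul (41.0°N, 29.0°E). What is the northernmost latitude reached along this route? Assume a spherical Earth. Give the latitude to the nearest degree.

≈ 51°N

The great circle lies in the plane with unit normal n̂ = (p₁ × p₂)/|p₁ × p₂|.
Here n̂_z ≈ -0.624; the vertex latitude is φ_max = arccos|n̂_z| ≈ 51.4°.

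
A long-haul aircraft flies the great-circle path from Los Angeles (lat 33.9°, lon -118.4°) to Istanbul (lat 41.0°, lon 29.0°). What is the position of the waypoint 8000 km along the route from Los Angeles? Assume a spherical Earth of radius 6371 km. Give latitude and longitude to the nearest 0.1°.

Convert each endpoint to a unit vector on the sphere (x = cos φ cos λ, y = cos φ sin λ, z = sin φ).
The central angle between the endpoints is δ = arccos(p₁·p₂) ≈ 1.733 rad (99.3°). The total great-circle distance is δ·R ≈ 1.733 × 6371 ≈ 11043 km, so the target fraction is f = 8000/11043 ≈ 0.724.
Interpolate at f ≈ 0.724 with slerp weights a = sin((1−f)δ)/sin δ ≈ 0.466, b = sin(fδ)/sin δ ≈ 0.963.
p = a·p₁ + b·p₂ ≈ (0.452, 0.012, 0.892); φ = arcsin(p_z) ≈ 63.11°, λ = atan2(p_y, p_x) ≈ 1.57°.

≈ lat 63.1°, lon 1.6°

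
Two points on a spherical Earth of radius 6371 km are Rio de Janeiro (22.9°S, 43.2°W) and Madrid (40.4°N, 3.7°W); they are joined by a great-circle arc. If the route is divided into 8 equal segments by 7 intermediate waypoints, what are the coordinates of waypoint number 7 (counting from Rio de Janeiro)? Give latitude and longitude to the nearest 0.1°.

Convert each endpoint to a unit vector on the sphere (x = cos φ cos λ, y = cos φ sin λ, z = sin φ).
The central angle between the endpoints is δ = arccos(p₁·p₂) ≈ 1.277 rad (73.2°).
Interpolate at f = 7/8 with slerp weights a = sin((1−f)δ)/sin δ ≈ 0.166, b = sin(fδ)/sin δ ≈ 0.939.
p = a·p₁ + b·p₂ ≈ (0.825, -0.151, 0.544); φ = arcsin(p_z) ≈ 32.96°, λ = atan2(p_y, p_x) ≈ -10.36°.

≈ 33.0°N, 10.4°W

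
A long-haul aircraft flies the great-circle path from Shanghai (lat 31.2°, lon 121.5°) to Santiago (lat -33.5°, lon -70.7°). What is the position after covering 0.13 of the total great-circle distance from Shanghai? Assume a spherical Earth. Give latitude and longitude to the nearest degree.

≈ lat 23°, lon 145°

The haversine formula gives a central angle δ ≈ 2.957 rad (169.4°) between the endpoints.
Interpolate at f = 0.13 with slerp weights a = sin((1−f)δ)/sin δ ≈ 2.940, b = sin(fδ)/sin δ ≈ 2.048.
p = a·p₁ + b·p₂ ≈ (-0.750, 0.533, 0.393); φ = arcsin(p_z) ≈ 23.13°, λ = atan2(p_y, p_x) ≈ 144.61°.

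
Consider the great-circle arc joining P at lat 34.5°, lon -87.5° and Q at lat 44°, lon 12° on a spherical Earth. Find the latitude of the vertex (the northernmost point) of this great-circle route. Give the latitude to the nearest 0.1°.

The great circle lies in the plane with unit normal n̂ = (p₁ × p₂)/|p₁ × p₂|.
Here n̂_z ≈ +0.612; the vertex latitude is φ_max = arccos|n̂_z| ≈ 52.3°.

≈ 52.3°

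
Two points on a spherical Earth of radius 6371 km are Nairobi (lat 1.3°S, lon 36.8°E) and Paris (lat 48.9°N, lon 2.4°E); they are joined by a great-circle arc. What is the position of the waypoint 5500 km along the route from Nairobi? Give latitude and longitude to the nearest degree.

Write both endpoints as unit vectors p₁, p₂ with components (cos φ cos λ, cos φ sin λ, sin φ).
The central angle between the endpoints is δ = arccos(p₁·p₂) ≈ 1.018 rad (58.3°). The total great-circle distance is δ·R ≈ 1.018 × 6371 ≈ 6485 km, so the target fraction is f = 5500/6485 ≈ 0.848.
Interpolate at f ≈ 0.848 with slerp weights a = sin((1−f)δ)/sin δ ≈ 0.181, b = sin(fδ)/sin δ ≈ 0.893.
p = a·p₁ + b·p₂ ≈ (0.731, 0.133, 0.669); φ = arcsin(p_z) ≈ 41.98°, λ = atan2(p_y, p_x) ≈ 10.30°.

≈ lat 42°N, lon 10°E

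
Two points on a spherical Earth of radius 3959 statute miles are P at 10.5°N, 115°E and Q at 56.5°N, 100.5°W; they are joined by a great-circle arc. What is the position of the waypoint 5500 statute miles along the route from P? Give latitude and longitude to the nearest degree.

≈ 71°N, 157°W

The haversine formula gives a central angle δ ≈ 1.865 rad (106.8°) between the endpoints. The total great-circle distance is δ·R ≈ 1.865 × 3959 ≈ 7383 mi, so the target fraction is f = 5500/7383 ≈ 0.745.
Interpolate at f ≈ 0.745 with slerp weights a = sin((1−f)δ)/sin δ ≈ 0.478, b = sin(fδ)/sin δ ≈ 1.028.
p = a·p₁ + b·p₂ ≈ (-0.302, -0.131, 0.944); φ = arcsin(p_z) ≈ 70.76°, λ = atan2(p_y, p_x) ≈ -156.50°.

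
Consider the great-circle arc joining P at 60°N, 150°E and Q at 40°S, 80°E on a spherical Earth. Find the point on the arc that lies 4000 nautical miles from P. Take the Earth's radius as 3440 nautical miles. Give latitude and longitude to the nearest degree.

≈ 4°N, 103°E

Write both endpoints as unit vectors p₁, p₂ with components (cos φ cos λ, cos φ sin λ, sin φ).
The central angle between the endpoints is δ = arccos(p₁·p₂) ≈ 2.010 rad (115.2°). The total great-circle distance is δ·R ≈ 2.010 × 3440 ≈ 6916 nmi, so the target fraction is f = 4000/6916 ≈ 0.578.
Interpolate at f ≈ 0.578 with slerp weights a = sin((1−f)δ)/sin δ ≈ 0.829, b = sin(fδ)/sin δ ≈ 1.014.
p = a·p₁ + b·p₂ ≈ (-0.224, 0.972, 0.066); φ = arcsin(p_z) ≈ 3.76°, λ = atan2(p_y, p_x) ≈ 102.96°.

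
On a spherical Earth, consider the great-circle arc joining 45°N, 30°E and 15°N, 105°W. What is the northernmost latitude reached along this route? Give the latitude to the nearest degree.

The great circle lies in the plane with unit normal n̂ = (p₁ × p₂)/|p₁ × p₂|.
Here n̂_z ≈ -0.506; the vertex latitude is φ_max = arccos|n̂_z| ≈ 59.6°.
Check via Clairaut: cos φ_max = |cos φ₁| · sin C = cos(45.0°)·sin(45.7°) ≈ 0.506, again giving ≈ 59.6°.

≈ 60°N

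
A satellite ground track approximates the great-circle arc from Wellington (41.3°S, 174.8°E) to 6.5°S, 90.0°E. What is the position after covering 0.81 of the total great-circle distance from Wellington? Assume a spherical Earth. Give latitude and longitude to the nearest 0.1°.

≈ 16.5°S, 102.2°E

Write both endpoints as unit vectors p₁, p₂ with components (cos φ cos λ, cos φ sin λ, sin φ).
The central angle between the endpoints is δ = arccos(p₁·p₂) ≈ 1.428 rad (81.8°).
Interpolate at f = 0.81 with slerp weights a = sin((1−f)δ)/sin δ ≈ 0.271, b = sin(fδ)/sin δ ≈ 0.925.
p = a·p₁ + b·p₂ ≈ (-0.203, 0.937, -0.283); φ = arcsin(p_z) ≈ -16.46°, λ = atan2(p_y, p_x) ≈ 102.19°.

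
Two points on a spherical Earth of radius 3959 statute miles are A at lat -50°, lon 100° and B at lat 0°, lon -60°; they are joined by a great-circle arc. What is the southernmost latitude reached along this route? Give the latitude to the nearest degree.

≈ -74°

The great circle lies in the plane with unit normal n̂ = (p₁ × p₂)/|p₁ × p₂|.
Here n̂_z ≈ -0.276; the vertex latitude is φ_max = arccos|n̂_z| ≈ 74.0°.
Check via Clairaut: cos φ_max = |cos φ₁| · sin C = cos(50.0°)·sin(154.6°) ≈ 0.276, again giving ≈ 74.0°.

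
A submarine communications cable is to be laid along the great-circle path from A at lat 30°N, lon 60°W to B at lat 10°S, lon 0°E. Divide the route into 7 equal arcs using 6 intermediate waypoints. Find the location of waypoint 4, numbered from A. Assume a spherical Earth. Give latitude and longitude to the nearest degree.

Convert each endpoint to a unit vector on the sphere (x = cos φ cos λ, y = cos φ sin λ, z = sin φ).
The central angle between the endpoints is δ = arccos(p₁·p₂) ≈ 1.224 rad (70.1°).
Interpolate at f = 4/7 with slerp weights a = sin((1−f)δ)/sin δ ≈ 0.533, b = sin(fδ)/sin δ ≈ 0.685.
p = a·p₁ + b·p₂ ≈ (0.905, -0.399, 0.147); φ = arcsin(p_z) ≈ 8.48°, λ = atan2(p_y, p_x) ≈ -23.82°.

≈ lat 8°N, lon 24°W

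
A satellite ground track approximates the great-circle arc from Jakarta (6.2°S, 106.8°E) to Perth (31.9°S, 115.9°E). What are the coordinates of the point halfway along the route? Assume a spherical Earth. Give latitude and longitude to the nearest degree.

≈ (19°S, 111°E)

Write both endpoints as unit vectors p₁, p₂ with components (cos φ cos λ, cos φ sin λ, sin φ).
The central angle between the endpoints is δ = arccos(p₁·p₂) ≈ 0.472 rad (27.1°).
Interpolate at f = 1/2 with slerp weights a = sin((1−f)δ)/sin δ ≈ 0.514, b = sin(fδ)/sin δ ≈ 0.514.
p = a·p₁ + b·p₂ ≈ (-0.338, 0.882, -0.327); φ = arcsin(p_z) ≈ -19.11°, λ = atan2(p_y, p_x) ≈ 110.99°.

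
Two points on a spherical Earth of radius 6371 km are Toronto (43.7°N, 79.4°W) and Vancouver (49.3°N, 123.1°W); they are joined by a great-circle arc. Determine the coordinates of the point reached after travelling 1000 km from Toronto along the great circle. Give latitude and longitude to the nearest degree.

From cos δ = sin φ₁ sin φ₂ + cos φ₁ cos φ₂ cos Δλ, the central angle is δ ≈ 0.526 rad (30.2°). The total great-circle distance is δ·R ≈ 0.526 × 6371 ≈ 3354 km, so the target fraction is f = 1000/3354 ≈ 0.298.
Interpolate at f ≈ 0.298 with slerp weights a = sin((1−f)δ)/sin δ ≈ 0.719, b = sin(fδ)/sin δ ≈ 0.311.
p = a·p₁ + b·p₂ ≈ (-0.015, -0.681, 0.732); φ = arcsin(p_z) ≈ 47.09°, λ = atan2(p_y, p_x) ≈ -91.28°.

≈ 47°N, 91°W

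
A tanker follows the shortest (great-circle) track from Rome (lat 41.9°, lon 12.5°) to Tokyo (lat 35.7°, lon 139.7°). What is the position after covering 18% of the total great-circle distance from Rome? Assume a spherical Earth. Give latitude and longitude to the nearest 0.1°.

From cos δ = sin φ₁ sin φ₂ + cos φ₁ cos φ₂ cos Δλ, the central angle is δ ≈ 1.547 rad (88.6°).
Interpolate at f = 0.18 with slerp weights a = sin((1−f)δ)/sin δ ≈ 0.955, b = sin(fδ)/sin δ ≈ 0.275.
p = a·p₁ + b·p₂ ≈ (0.524, 0.298, 0.798); φ = arcsin(p_z) ≈ 52.95°, λ = atan2(p_y, p_x) ≈ 29.66°.

≈ lat 52.9°, lon 29.7°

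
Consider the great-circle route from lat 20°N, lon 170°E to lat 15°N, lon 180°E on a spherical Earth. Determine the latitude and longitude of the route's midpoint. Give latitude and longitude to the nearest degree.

Write both endpoints as unit vectors p₁, p₂ with components (cos φ cos λ, cos φ sin λ, sin φ).
The central angle between the endpoints is δ = arccos(p₁·p₂) ≈ 0.188 rad (10.8°).
Interpolate at f = 1/2 with slerp weights a = sin((1−f)δ)/sin δ ≈ 0.502, b = sin(fδ)/sin δ ≈ 0.502.
p = a·p₁ + b·p₂ ≈ (-0.950, 0.082, 0.302); φ = arcsin(p_z) ≈ 17.56°, λ = atan2(p_y, p_x) ≈ 175.07°.

≈ lat 18°N, lon 175°E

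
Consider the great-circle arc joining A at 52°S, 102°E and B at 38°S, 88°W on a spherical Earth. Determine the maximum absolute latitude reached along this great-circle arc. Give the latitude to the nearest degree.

The great circle lies in the plane with unit normal n̂ = (p₁ × p₂)/|p₁ × p₂|.
Here n̂_z ≈ +0.084; the vertex latitude is φ_max = arccos|n̂_z| ≈ 85.2°.
Check via Clairaut: cos φ_max = |cos φ₁| · sin C = cos(52.0°)·sin(172.1°) ≈ 0.084, again giving ≈ 85.2°.

≈ 85°S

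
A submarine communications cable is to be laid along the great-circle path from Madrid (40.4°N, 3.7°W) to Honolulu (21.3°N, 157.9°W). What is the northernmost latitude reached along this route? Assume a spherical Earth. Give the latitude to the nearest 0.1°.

The great circle lies in the plane with unit normal n̂ = (p₁ × p₂)/|p₁ × p₂|.
Here n̂_z ≈ -0.337; the vertex latitude is φ_max = arccos|n̂_z| ≈ 70.3°.
Check via Clairaut: cos φ_max = |cos φ₁| · sin C = cos(40.4°)·sin(26.3°) ≈ 0.337, again giving ≈ 70.3°.

≈ 70.3°N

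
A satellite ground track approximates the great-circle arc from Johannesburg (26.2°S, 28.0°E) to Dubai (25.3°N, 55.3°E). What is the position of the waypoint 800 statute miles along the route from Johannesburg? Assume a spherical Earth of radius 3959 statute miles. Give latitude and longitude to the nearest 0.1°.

From cos δ = sin φ₁ sin φ₂ + cos φ₁ cos φ₂ cos Δλ, the central angle is δ ≈ 1.010 rad (57.8°). The total great-circle distance is δ·R ≈ 1.010 × 3959 ≈ 3997 mi, so the target fraction is f = 800/3997 ≈ 0.200.
Interpolate at f ≈ 0.200 with slerp weights a = sin((1−f)δ)/sin δ ≈ 0.854, b = sin(fδ)/sin δ ≈ 0.237.
p = a·p₁ + b·p₂ ≈ (0.798, 0.536, -0.276); φ = arcsin(p_z) ≈ -15.99°, λ = atan2(p_y, p_x) ≈ 33.87°.

≈ 16.0°S, 33.9°E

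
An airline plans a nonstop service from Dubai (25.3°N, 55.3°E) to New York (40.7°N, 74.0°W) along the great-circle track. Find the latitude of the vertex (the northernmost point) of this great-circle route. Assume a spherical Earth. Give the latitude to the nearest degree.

The great circle lies in the plane with unit normal n̂ = (p₁ × p₂)/|p₁ × p₂|.
Here n̂_z ≈ -0.537; the vertex latitude is φ_max = arccos|n̂_z| ≈ 57.5°.
Check via Clairaut: cos φ_max = |cos φ₁| · sin C = cos(25.3°)·sin(36.4°) ≈ 0.537, again giving ≈ 57.5°.

≈ 58°N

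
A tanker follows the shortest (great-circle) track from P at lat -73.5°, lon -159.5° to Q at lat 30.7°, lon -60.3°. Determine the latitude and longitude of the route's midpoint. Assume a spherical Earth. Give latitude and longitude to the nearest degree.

≈ lat -27°, lon -79°

From cos δ = sin φ₁ sin φ₂ + cos φ₁ cos φ₂ cos Δλ, the central angle is δ ≈ 2.128 rad (121.9°).
Interpolate at f = 1/2 with slerp weights a = sin((1−f)δ)/sin δ ≈ 1.030, b = sin(fδ)/sin δ ≈ 1.030.
p = a·p₁ + b·p₂ ≈ (0.165, -0.872, -0.462); φ = arcsin(p_z) ≈ -27.49°, λ = atan2(p_y, p_x) ≈ -79.30°.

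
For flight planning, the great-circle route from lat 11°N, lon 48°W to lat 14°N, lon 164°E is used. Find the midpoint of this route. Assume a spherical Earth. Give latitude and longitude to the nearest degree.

From cos δ = sin φ₁ sin φ₂ + cos φ₁ cos φ₂ cos Δλ, the central angle is δ ≈ 2.437 rad (139.6°).
Interpolate at f = 1/2 with slerp weights a = sin((1−f)δ)/sin δ ≈ 1.448, b = sin(fδ)/sin δ ≈ 1.448.
p = a·p₁ + b·p₂ ≈ (-0.400, -0.669, 0.627); φ = arcsin(p_z) ≈ 38.80°, λ = atan2(p_y, p_x) ≈ -120.84°.

≈ lat 39°N, lon 121°W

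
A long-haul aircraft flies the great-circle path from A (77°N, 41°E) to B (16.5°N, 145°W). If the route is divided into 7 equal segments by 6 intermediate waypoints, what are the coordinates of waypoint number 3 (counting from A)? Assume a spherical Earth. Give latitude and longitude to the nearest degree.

≈ (66°N, 148°W)

Write both endpoints as unit vectors p₁, p₂ with components (cos φ cos λ, cos φ sin λ, sin φ).
The central angle between the endpoints is δ = arccos(p₁·p₂) ≈ 1.509 rad (86.4°).
Interpolate at f = 3/7 with slerp weights a = sin((1−f)δ)/sin δ ≈ 0.761, b = sin(fδ)/sin δ ≈ 0.604.
p = a·p₁ + b·p₂ ≈ (-0.345, -0.220, 0.913); φ = arcsin(p_z) ≈ 65.86°, λ = atan2(p_y, p_x) ≈ -147.51°.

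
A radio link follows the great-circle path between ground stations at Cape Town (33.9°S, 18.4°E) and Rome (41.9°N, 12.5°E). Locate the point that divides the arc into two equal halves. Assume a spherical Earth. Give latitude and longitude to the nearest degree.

≈ 4°N, 16°E

The haversine formula gives a central angle δ ≈ 1.326 rad (76.0°) between the endpoints.
Interpolate at f = 1/2 with slerp weights a = sin((1−f)δ)/sin δ ≈ 0.634, b = sin(fδ)/sin δ ≈ 0.634.
p = a·p₁ + b·p₂ ≈ (0.961, 0.268, 0.070); φ = arcsin(p_z) ≈ 4.01°, λ = atan2(p_y, p_x) ≈ 15.61°.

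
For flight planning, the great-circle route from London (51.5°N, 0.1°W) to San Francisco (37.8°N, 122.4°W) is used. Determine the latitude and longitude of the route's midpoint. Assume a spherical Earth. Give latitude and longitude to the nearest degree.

≈ 63°N, 73°W

The haversine formula gives a central angle δ ≈ 1.352 rad (77.5°) between the endpoints.
Interpolate at f = 1/2 with slerp weights a = sin((1−f)δ)/sin δ ≈ 0.641, b = sin(fδ)/sin δ ≈ 0.641.
p = a·p₁ + b·p₂ ≈ (0.128, -0.428, 0.895); φ = arcsin(p_z) ≈ 63.45°, λ = atan2(p_y, p_x) ≈ -73.41°.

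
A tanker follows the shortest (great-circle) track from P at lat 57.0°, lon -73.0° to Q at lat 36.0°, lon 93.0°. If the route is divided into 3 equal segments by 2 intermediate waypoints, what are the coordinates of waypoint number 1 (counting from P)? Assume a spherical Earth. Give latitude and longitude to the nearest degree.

≈ lat 83°, lon -24°

From cos δ = sin φ₁ sin φ₂ + cos φ₁ cos φ₂ cos Δλ, the central angle is δ ≈ 1.505 rad (86.2°).
Interpolate at f = 1/3 with slerp weights a = sin((1−f)δ)/sin δ ≈ 0.845, b = sin(fδ)/sin δ ≈ 0.482.
p = a·p₁ + b·p₂ ≈ (0.114, -0.051, 0.992); φ = arcsin(p_z) ≈ 82.82°, λ = atan2(p_y, p_x) ≈ -23.98°.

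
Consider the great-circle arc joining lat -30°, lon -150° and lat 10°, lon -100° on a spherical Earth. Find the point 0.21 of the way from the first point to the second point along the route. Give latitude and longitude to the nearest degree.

≈ lat -23°, lon -138°

Convert each endpoint to a unit vector on the sphere (x = cos φ cos λ, y = cos φ sin λ, z = sin φ).
The central angle between the endpoints is δ = arccos(p₁·p₂) ≈ 1.091 rad (62.5°).
Interpolate at f = 0.21 with slerp weights a = sin((1−f)δ)/sin δ ≈ 0.856, b = sin(fδ)/sin δ ≈ 0.256.
p = a·p₁ + b·p₂ ≈ (-0.686, -0.619, -0.383); φ = arcsin(p_z) ≈ -22.54°, λ = atan2(p_y, p_x) ≈ -137.93°.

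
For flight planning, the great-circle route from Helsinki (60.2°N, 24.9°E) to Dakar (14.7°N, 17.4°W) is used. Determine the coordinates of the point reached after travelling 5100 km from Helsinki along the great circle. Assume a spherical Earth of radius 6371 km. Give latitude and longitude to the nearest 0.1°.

≈ 22.9°N, 13.4°W

From cos δ = sin φ₁ sin φ₂ + cos φ₁ cos φ₂ cos Δλ, the central angle is δ ≈ 0.957 rad (54.8°). The total great-circle distance is δ·R ≈ 0.957 × 6371 ≈ 6099 km, so the target fraction is f = 5100/6099 ≈ 0.836.
Interpolate at f ≈ 0.836 with slerp weights a = sin((1−f)δ)/sin δ ≈ 0.191, b = sin(fδ)/sin δ ≈ 0.878.
p = a·p₁ + b·p₂ ≈ (0.896, -0.214, 0.388); φ = arcsin(p_z) ≈ 22.86°, λ = atan2(p_y, p_x) ≈ -13.43°.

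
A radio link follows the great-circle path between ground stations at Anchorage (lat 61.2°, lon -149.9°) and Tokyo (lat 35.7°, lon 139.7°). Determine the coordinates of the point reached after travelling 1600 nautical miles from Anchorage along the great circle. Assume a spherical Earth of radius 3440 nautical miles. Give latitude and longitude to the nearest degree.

Convert each endpoint to a unit vector on the sphere (x = cos φ cos λ, y = cos φ sin λ, z = sin φ).
The central angle between the endpoints is δ = arccos(p₁·p₂) ≈ 0.873 rad (50.0°). The total great-circle distance is δ·R ≈ 0.873 × 3440 ≈ 3003 nmi, so the target fraction is f = 1600/3003 ≈ 0.533.
Interpolate at f ≈ 0.533 with slerp weights a = sin((1−f)δ)/sin δ ≈ 0.518, b = sin(fδ)/sin δ ≈ 0.585.
p = a·p₁ + b·p₂ ≈ (-0.578, 0.182, 0.795); φ = arcsin(p_z) ≈ 52.67°, λ = atan2(p_y, p_x) ≈ 162.49°.

≈ lat 53°, lon 162°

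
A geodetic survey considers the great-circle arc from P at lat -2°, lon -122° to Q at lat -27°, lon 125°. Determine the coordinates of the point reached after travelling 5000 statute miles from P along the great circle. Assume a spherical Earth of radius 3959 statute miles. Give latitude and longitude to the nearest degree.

≈ lat -29°, lon 167°

From cos δ = sin φ₁ sin φ₂ + cos φ₁ cos φ₂ cos Δλ, the central angle is δ ≈ 1.909 rad (109.4°). The total great-circle distance is δ·R ≈ 1.909 × 3959 ≈ 7559 mi, so the target fraction is f = 5000/7559 ≈ 0.661.
Interpolate at f ≈ 0.661 with slerp weights a = sin((1−f)δ)/sin δ ≈ 0.639, b = sin(fδ)/sin δ ≈ 1.010.
p = a·p₁ + b·p₂ ≈ (-0.854, 0.196, -0.481); φ = arcsin(p_z) ≈ -28.75°, λ = atan2(p_y, p_x) ≈ 167.07°.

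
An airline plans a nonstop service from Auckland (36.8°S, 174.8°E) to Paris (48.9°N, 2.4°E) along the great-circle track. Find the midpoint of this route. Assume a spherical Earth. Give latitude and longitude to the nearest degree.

≈ 42°N, 145°E

Write both endpoints as unit vectors p₁, p₂ with components (cos φ cos λ, cos φ sin λ, sin φ).
The central angle between the endpoints is δ = arccos(p₁·p₂) ≈ 2.909 rad (166.7°).
Interpolate at f = 1/2 with slerp weights a = sin((1−f)δ)/sin δ ≈ 4.316, b = sin(fδ)/sin δ ≈ 4.316.
p = a·p₁ + b·p₂ ≈ (-0.607, 0.432, 0.667); φ = arcsin(p_z) ≈ 41.84°, λ = atan2(p_y, p_x) ≈ 144.56°.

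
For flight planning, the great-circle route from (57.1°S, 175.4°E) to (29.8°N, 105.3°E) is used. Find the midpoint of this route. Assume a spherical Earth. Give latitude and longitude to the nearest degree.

From cos δ = sin φ₁ sin φ₂ + cos φ₁ cos φ₂ cos Δλ, the central angle is δ ≈ 1.831 rad (104.9°).
Interpolate at f = 1/2 with slerp weights a = sin((1−f)δ)/sin δ ≈ 0.820, b = sin(fδ)/sin δ ≈ 0.820.
p = a·p₁ + b·p₂ ≈ (-0.632, 0.722, -0.281); φ = arcsin(p_z) ≈ -16.32°, λ = atan2(p_y, p_x) ≈ 131.18°.

≈ (16°S, 131°E)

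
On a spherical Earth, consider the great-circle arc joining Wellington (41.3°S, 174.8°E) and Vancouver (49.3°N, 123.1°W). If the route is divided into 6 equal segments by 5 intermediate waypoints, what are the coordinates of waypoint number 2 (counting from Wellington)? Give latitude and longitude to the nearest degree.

≈ 11°S, 165°W

Convert each endpoint to a unit vector on the sphere (x = cos φ cos λ, y = cos φ sin λ, z = sin φ).
The central angle between the endpoints is δ = arccos(p₁·p₂) ≈ 1.845 rad (105.7°).
Interpolate at f = 2/6 with slerp weights a = sin((1−f)δ)/sin δ ≈ 0.979, b = sin(fδ)/sin δ ≈ 0.600.
p = a·p₁ + b·p₂ ≈ (-0.946, -0.261, -0.192); φ = arcsin(p_z) ≈ -11.06°, λ = atan2(p_y, p_x) ≈ -164.59°.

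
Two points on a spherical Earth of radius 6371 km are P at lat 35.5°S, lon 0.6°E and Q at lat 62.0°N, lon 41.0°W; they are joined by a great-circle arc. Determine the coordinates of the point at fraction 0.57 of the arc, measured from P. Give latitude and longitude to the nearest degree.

≈ lat 21°N, lon 16°W

The haversine formula gives a central angle δ ≈ 1.800 rad (103.1°) between the endpoints.
Interpolate at f = 0.57 with slerp weights a = sin((1−f)δ)/sin δ ≈ 0.718, b = sin(fδ)/sin δ ≈ 0.878.
p = a·p₁ + b·p₂ ≈ (0.895, -0.264, 0.359); φ = arcsin(p_z) ≈ 21.01°, λ = atan2(p_y, p_x) ≈ -16.45°.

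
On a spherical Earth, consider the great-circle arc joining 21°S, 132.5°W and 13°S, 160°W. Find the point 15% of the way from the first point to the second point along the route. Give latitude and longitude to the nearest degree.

From cos δ = sin φ₁ sin φ₂ + cos φ₁ cos φ₂ cos Δλ, the central angle is δ ≈ 0.479 rad (27.4°).
Interpolate at f = 0.15 with slerp weights a = sin((1−f)δ)/sin δ ≈ 0.859, b = sin(fδ)/sin δ ≈ 0.156.
p = a·p₁ + b·p₂ ≈ (-0.685, -0.643, -0.343); φ = arcsin(p_z) ≈ -20.06°, λ = atan2(p_y, p_x) ≈ -136.78°.

≈ 20°S, 137°W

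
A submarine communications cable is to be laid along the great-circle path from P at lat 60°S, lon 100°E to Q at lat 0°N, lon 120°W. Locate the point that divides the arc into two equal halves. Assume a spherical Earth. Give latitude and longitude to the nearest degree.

The haversine formula gives a central angle δ ≈ 1.964 rad (112.5°) between the endpoints.
Interpolate at f = 1/2 with slerp weights a = sin((1−f)δ)/sin δ ≈ 0.900, b = sin(fδ)/sin δ ≈ 0.900.
p = a·p₁ + b·p₂ ≈ (-0.528, -0.336, -0.780); φ = arcsin(p_z) ≈ -51.23°, λ = atan2(p_y, p_x) ≈ -147.52°.

≈ lat 51°S, lon 148°W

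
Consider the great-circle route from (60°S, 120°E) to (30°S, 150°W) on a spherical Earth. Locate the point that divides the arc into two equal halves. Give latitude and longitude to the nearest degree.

≈ (54°S, 180°E)

Write both endpoints as unit vectors p₁, p₂ with components (cos φ cos λ, cos φ sin λ, sin φ).
The central angle between the endpoints is δ = arccos(p₁·p₂) ≈ 1.123 rad (64.3°).
Interpolate at f = 1/2 with slerp weights a = sin((1−f)δ)/sin δ ≈ 0.591, b = sin(fδ)/sin δ ≈ 0.591.
p = a·p₁ + b·p₂ ≈ (-0.591, 0.000, -0.807); φ = arcsin(p_z) ≈ -53.79°, λ = atan2(p_y, p_x) ≈ 180.00°.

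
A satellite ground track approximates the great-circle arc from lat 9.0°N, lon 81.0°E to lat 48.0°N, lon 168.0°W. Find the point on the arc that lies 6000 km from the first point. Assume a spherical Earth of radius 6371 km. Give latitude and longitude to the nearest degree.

Convert each endpoint to a unit vector on the sphere (x = cos φ cos λ, y = cos φ sin λ, z = sin φ).
The central angle between the endpoints is δ = arccos(p₁·p₂) ≈ 1.692 rad (96.9°). The total great-circle distance is δ·R ≈ 1.692 × 6371 ≈ 10778 km, so the target fraction is f = 6000/10778 ≈ 0.557.
Interpolate at f ≈ 0.557 with slerp weights a = sin((1−f)δ)/sin δ ≈ 0.687, b = sin(fδ)/sin δ ≈ 0.815.
p = a·p₁ + b·p₂ ≈ (-0.427, 0.556, 0.713); φ = arcsin(p_z) ≈ 45.46°, λ = atan2(p_y, p_x) ≈ 127.50°.

≈ lat 45°N, lon 128°E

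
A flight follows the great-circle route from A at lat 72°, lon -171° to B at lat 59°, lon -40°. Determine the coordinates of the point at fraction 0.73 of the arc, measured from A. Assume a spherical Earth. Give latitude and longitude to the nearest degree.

Write both endpoints as unit vectors p₁, p₂ with components (cos φ cos λ, cos φ sin λ, sin φ).
The central angle between the endpoints is δ = arccos(p₁·p₂) ≈ 0.780 rad (44.7°).
Interpolate at f = 0.73 with slerp weights a = sin((1−f)δ)/sin δ ≈ 0.297, b = sin(fδ)/sin δ ≈ 0.767.
p = a·p₁ + b·p₂ ≈ (0.212, -0.268, 0.940); φ = arcsin(p_z) ≈ 70.02°, λ = atan2(p_y, p_x) ≈ -51.71°.

≈ lat 70°, lon -52°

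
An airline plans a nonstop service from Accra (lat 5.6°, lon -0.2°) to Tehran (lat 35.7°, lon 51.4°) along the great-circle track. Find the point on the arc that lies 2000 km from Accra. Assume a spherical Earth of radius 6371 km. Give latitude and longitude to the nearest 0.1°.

≈ lat 16.8°, lon 14.1°

The haversine formula gives a central angle δ ≈ 0.978 rad (56.0°) between the endpoints. The total great-circle distance is δ·R ≈ 0.978 × 6371 ≈ 6229 km, so the target fraction is f = 2000/6229 ≈ 0.321.
Interpolate at f ≈ 0.321 with slerp weights a = sin((1−f)δ)/sin δ ≈ 0.743, b = sin(fδ)/sin δ ≈ 0.372.
p = a·p₁ + b·p₂ ≈ (0.928, 0.234, 0.290); φ = arcsin(p_z) ≈ 16.85°, λ = atan2(p_y, p_x) ≈ 14.14°.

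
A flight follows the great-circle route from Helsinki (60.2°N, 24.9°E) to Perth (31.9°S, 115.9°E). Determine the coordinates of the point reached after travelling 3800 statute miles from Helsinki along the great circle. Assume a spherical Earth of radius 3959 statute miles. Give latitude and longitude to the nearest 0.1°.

Write both endpoints as unit vectors p₁, p₂ with components (cos φ cos λ, cos φ sin λ, sin φ).
The central angle between the endpoints is δ = arccos(p₁·p₂) ≈ 2.055 rad (117.8°). The total great-circle distance is δ·R ≈ 2.055 × 3959 ≈ 8138 mi, so the target fraction is f = 3800/8138 ≈ 0.467.
Interpolate at f ≈ 0.467 with slerp weights a = sin((1−f)δ)/sin δ ≈ 1.005, b = sin(fδ)/sin δ ≈ 0.926.
p = a·p₁ + b·p₂ ≈ (0.110, 0.917, 0.383); φ = arcsin(p_z) ≈ 22.51°, λ = atan2(p_y, p_x) ≈ 83.18°.

≈ (22.5°N, 83.2°E)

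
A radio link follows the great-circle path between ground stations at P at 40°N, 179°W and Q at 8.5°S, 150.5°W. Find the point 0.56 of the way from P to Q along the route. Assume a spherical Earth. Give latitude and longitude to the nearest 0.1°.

≈ 13.3°N, 161.3°W

Write both endpoints as unit vectors p₁, p₂ with components (cos φ cos λ, cos φ sin λ, sin φ).
The central angle between the endpoints is δ = arccos(p₁·p₂) ≈ 0.963 rad (55.2°).
Interpolate at f = 0.56 with slerp weights a = sin((1−f)δ)/sin δ ≈ 0.501, b = sin(fδ)/sin δ ≈ 0.626.
p = a·p₁ + b·p₂ ≈ (-0.922, -0.311, 0.230); φ = arcsin(p_z) ≈ 13.27°, λ = atan2(p_y, p_x) ≈ -161.34°.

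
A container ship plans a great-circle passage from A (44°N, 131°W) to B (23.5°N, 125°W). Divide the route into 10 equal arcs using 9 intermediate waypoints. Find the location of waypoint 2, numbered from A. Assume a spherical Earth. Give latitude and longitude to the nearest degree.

≈ (40°N, 130°W)

Convert each endpoint to a unit vector on the sphere (x = cos φ cos λ, y = cos φ sin λ, z = sin φ).
The central angle between the endpoints is δ = arccos(p₁·p₂) ≈ 0.368 rad (21.1°).
Interpolate at f = 2/10 with slerp weights a = sin((1−f)δ)/sin δ ≈ 0.807, b = sin(fδ)/sin δ ≈ 0.204.
p = a·p₁ + b·p₂ ≈ (-0.488, -0.591, 0.642); φ = arcsin(p_z) ≈ 39.93°, λ = atan2(p_y, p_x) ≈ -129.54°.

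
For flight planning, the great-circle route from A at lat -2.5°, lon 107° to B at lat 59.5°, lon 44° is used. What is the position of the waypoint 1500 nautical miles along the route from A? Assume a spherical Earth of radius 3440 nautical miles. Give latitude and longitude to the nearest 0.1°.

Convert each endpoint to a unit vector on the sphere (x = cos φ cos λ, y = cos φ sin λ, z = sin φ).
The central angle between the endpoints is δ = arccos(p₁·p₂) ≈ 1.377 rad (78.9°). The total great-circle distance is δ·R ≈ 1.377 × 3440 ≈ 4737 nmi, so the target fraction is f = 1500/4737 ≈ 0.317.
Interpolate at f ≈ 0.317 with slerp weights a = sin((1−f)δ)/sin δ ≈ 0.824, b = sin(fδ)/sin δ ≈ 0.430.
p = a·p₁ + b·p₂ ≈ (-0.083, 0.939, 0.335); φ = arcsin(p_z) ≈ 19.57°, λ = atan2(p_y, p_x) ≈ 95.08°.

≈ lat 19.6°, lon 95.1°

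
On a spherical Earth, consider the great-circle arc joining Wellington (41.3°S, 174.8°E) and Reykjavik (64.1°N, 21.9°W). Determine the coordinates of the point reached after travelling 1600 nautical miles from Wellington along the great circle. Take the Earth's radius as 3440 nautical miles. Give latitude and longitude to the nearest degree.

≈ 16°S, 177°W

Convert each endpoint to a unit vector on the sphere (x = cos φ cos λ, y = cos φ sin λ, z = sin φ).
The central angle between the endpoints is δ = arccos(p₁·p₂) ≈ 2.709 rad (155.2°). The total great-circle distance is δ·R ≈ 2.709 × 3440 ≈ 9320 nmi, so the target fraction is f = 1600/9320 ≈ 0.172.
Interpolate at f ≈ 0.172 with slerp weights a = sin((1−f)δ)/sin δ ≈ 1.866, b = sin(fδ)/sin δ ≈ 1.071.
p = a·p₁ + b·p₂ ≈ (-0.962, -0.047, -0.268); φ = arcsin(p_z) ≈ -15.57°, λ = atan2(p_y, p_x) ≈ -177.18°.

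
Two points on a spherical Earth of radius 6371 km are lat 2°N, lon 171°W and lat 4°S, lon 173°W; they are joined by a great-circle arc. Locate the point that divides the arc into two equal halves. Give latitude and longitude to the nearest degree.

≈ lat 1°S, lon 172°W

From cos δ = sin φ₁ sin φ₂ + cos φ₁ cos φ₂ cos Δλ, the central angle is δ ≈ 0.110 rad (6.3°).
Interpolate at f = 1/2 with slerp weights a = sin((1−f)δ)/sin δ ≈ 0.501, b = sin(fδ)/sin δ ≈ 0.501.
p = a·p₁ + b·p₂ ≈ (-0.990, -0.139, -0.017); φ = arcsin(p_z) ≈ -1.00°, λ = atan2(p_y, p_x) ≈ -172.00°.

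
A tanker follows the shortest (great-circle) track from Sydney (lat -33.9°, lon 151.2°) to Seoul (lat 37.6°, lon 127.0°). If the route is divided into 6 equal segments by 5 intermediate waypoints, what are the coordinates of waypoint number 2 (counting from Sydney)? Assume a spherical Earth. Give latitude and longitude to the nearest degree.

≈ lat -10°, lon 143°

Write both endpoints as unit vectors p₁, p₂ with components (cos φ cos λ, cos φ sin λ, sin φ).
The central angle between the endpoints is δ = arccos(p₁·p₂) ≈ 1.308 rad (75.0°).
Interpolate at f = 2/6 with slerp weights a = sin((1−f)δ)/sin δ ≈ 0.793, b = sin(fδ)/sin δ ≈ 0.437.
p = a·p₁ + b·p₂ ≈ (-0.785, 0.594, -0.175); φ = arcsin(p_z) ≈ -10.10°, λ = atan2(p_y, p_x) ≈ 142.90°.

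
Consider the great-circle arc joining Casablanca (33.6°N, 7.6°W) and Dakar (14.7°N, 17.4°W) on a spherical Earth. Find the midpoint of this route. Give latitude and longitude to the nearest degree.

≈ (24°N, 13°W)

Convert each endpoint to a unit vector on the sphere (x = cos φ cos λ, y = cos φ sin λ, z = sin φ).
The central angle between the endpoints is δ = arccos(p₁·p₂) ≈ 0.364 rad (20.9°).
Interpolate at f = 1/2 with slerp weights a = sin((1−f)δ)/sin δ ≈ 0.508, b = sin(fδ)/sin δ ≈ 0.508.
p = a·p₁ + b·p₂ ≈ (0.889, -0.203, 0.410); φ = arcsin(p_z) ≈ 24.23°, λ = atan2(p_y, p_x) ≈ -12.87°.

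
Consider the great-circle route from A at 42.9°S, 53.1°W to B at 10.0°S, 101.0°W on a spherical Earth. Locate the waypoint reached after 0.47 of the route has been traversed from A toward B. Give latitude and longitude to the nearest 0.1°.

Convert each endpoint to a unit vector on the sphere (x = cos φ cos λ, y = cos φ sin λ, z = sin φ).
The central angle between the endpoints is δ = arccos(p₁·p₂) ≈ 0.925 rad (53.0°).
Interpolate at f = 0.47 with slerp weights a = sin((1−f)δ)/sin δ ≈ 0.590, b = sin(fδ)/sin δ ≈ 0.527.
p = a·p₁ + b·p₂ ≈ (0.160, -0.855, -0.493); φ = arcsin(p_z) ≈ -29.53°, λ = atan2(p_y, p_x) ≈ -79.39°.

≈ 29.5°S, 79.4°W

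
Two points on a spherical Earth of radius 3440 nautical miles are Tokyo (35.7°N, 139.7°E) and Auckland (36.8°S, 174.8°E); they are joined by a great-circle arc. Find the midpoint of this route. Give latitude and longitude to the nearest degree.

≈ 1°S, 157°E

From cos δ = sin φ₁ sin φ₂ + cos φ₁ cos φ₂ cos Δλ, the central angle is δ ≈ 1.387 rad (79.5°).
Interpolate at f = 1/2 with slerp weights a = sin((1−f)δ)/sin δ ≈ 0.650, b = sin(fδ)/sin δ ≈ 0.650.
p = a·p₁ + b·p₂ ≈ (-0.921, 0.389, -0.010); φ = arcsin(p_z) ≈ -0.58°, λ = atan2(p_y, p_x) ≈ 157.12°.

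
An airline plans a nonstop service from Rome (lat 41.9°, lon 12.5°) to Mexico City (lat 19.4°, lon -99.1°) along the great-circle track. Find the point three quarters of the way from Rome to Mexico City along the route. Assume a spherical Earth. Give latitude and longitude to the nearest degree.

≈ lat 35°, lon -80°

From cos δ = sin φ₁ sin φ₂ + cos φ₁ cos φ₂ cos Δλ, the central angle is δ ≈ 1.607 rad (92.1°).
Interpolate at f = 3/4 with slerp weights a = sin((1−f)δ)/sin δ ≈ 0.391, b = sin(fδ)/sin δ ≈ 0.935.
p = a·p₁ + b·p₂ ≈ (0.145, -0.807, 0.572); φ = arcsin(p_z) ≈ 34.88°, λ = atan2(p_y, p_x) ≈ -79.82°.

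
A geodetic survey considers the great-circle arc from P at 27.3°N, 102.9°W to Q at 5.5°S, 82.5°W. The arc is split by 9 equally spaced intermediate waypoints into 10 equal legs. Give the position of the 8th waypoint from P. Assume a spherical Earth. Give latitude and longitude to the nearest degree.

Convert each endpoint to a unit vector on the sphere (x = cos φ cos λ, y = cos φ sin λ, z = sin φ).
The central angle between the endpoints is δ = arccos(p₁·p₂) ≈ 0.668 rad (38.3°).
Interpolate at f = 8/10 with slerp weights a = sin((1−f)δ)/sin δ ≈ 0.215, b = sin(fδ)/sin δ ≈ 0.822.
p = a·p₁ + b·p₂ ≈ (0.064, -0.998, 0.020); φ = arcsin(p_z) ≈ 1.14°, λ = atan2(p_y, p_x) ≈ -86.32°.

≈ 1°N, 86°W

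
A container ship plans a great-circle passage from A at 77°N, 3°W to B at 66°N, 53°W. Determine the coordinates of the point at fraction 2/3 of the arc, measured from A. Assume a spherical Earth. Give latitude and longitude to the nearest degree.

The haversine formula gives a central angle δ ≈ 0.321 rad (18.4°) between the endpoints.
Interpolate at f = 2/3 with slerp weights a = sin((1−f)δ)/sin δ ≈ 0.338, b = sin(fδ)/sin δ ≈ 0.673.
p = a·p₁ + b·p₂ ≈ (0.241, -0.223, 0.945); φ = arcsin(p_z) ≈ 70.86°, λ = atan2(p_y, p_x) ≈ -42.75°.

≈ 71°N, 43°W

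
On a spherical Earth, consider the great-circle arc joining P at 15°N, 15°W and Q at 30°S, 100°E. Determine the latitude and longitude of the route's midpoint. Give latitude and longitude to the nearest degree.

Convert each endpoint to a unit vector on the sphere (x = cos φ cos λ, y = cos φ sin λ, z = sin φ).
The central angle between the endpoints is δ = arccos(p₁·p₂) ≈ 2.075 rad (118.9°).
Interpolate at f = 1/2 with slerp weights a = sin((1−f)δ)/sin δ ≈ 0.983, b = sin(fδ)/sin δ ≈ 0.983.
p = a·p₁ + b·p₂ ≈ (0.770, 0.593, -0.237); φ = arcsin(p_z) ≈ -13.72°, λ = atan2(p_y, p_x) ≈ 37.61°.

≈ 14°S, 38°E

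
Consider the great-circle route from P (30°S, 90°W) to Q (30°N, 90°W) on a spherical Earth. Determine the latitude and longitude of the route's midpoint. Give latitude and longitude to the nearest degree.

≈ (0°N, 90°W)

Convert each endpoint to a unit vector on the sphere (x = cos φ cos λ, y = cos φ sin λ, z = sin φ).
The central angle between the endpoints is δ = arccos(p₁·p₂) ≈ 1.047 rad (60.0°).
Interpolate at f = 1/2 with slerp weights a = sin((1−f)δ)/sin δ ≈ 0.577, b = sin(fδ)/sin δ ≈ 0.577.
p = a·p₁ + b·p₂ ≈ (0.000, -1.000, 0.000); φ = arcsin(p_z) ≈ 0.00°, λ = atan2(p_y, p_x) ≈ -90.00°.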